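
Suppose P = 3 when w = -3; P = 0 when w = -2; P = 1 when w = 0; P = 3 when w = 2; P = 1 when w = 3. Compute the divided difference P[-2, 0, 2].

1/8

P[-2,0] = (1 - 0) / (0 - (-2)) = 1/2
P[0,2] = (3 - 1) / (2 - 0) = 1
P[-2,0,2] = (1 - 1/2) / (2 - (-2)) = 1/8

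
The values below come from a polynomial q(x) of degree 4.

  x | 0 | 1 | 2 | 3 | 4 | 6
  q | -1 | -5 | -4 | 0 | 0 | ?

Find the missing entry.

-65

The 5 known values determine q uniquely (degree ≤ 4).
Evaluate each Lagrange basis at x = 6:
L_0(6) = (5)·(4)·(3)·(2)/[(-1)·(-2)·(-3)·(-4)] = 5
L_1(6) = (6)·(4)·(3)·(2)/[(1)·(-1)·(-2)·(-3)] = -24
L_2(6) = (6)·(5)·(3)·(2)/[(2)·(1)·(-1)·(-2)] = 45
L_3(6) = (6)·(5)·(4)·(2)/[(3)·(2)·(1)·(-1)] = -40
L_4(6) = (6)·(5)·(4)·(3)/[(4)·(3)·(2)·(1)] = 15
Sum: (-1)·(5) + (-5)·(-24) + (-4)·(45) + 0 + 0 = -65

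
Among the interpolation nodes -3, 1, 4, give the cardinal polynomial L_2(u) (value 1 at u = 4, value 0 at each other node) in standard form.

L_2(u) = (u + 3)(u - 1) / [(7)·(3)]
       = (u^2 + 2u - 3) / (21)

L_2(u) = (1/21)u^2 + (2/21)u - 1/7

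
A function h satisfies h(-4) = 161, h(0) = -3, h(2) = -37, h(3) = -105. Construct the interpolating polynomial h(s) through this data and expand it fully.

h(s) = -3s^3 - 2s^2 - s - 3

Build the Lagrange basis polynomials:
L_0(s) = s(s - 2)(s - 3) / [-168] = -(1/168)s^3 + (5/168)s^2 - (1/28)s
L_1(s) = (s + 4)(s - 2)(s - 3) / [24] = (1/24)s^3 - (1/24)s^2 - (7/12)s + 1
L_2(s) = (s + 4)s(s - 3) / [-12] = -(1/12)s^3 - (1/12)s^2 + s
L_3(s) = (s + 4)s(s - 2) / [21] = (1/21)s^3 + (2/21)s^2 - (8/21)s
h(s) = 161·L_0 + (-3)·L_1 + (-37)·L_2 + (-105)·L_3
  161·L_0(s) = -(23/24)s^3 + (115/24)s^2 - (23/4)s
  (-3)·L_1(s) = -(1/8)s^3 + (1/8)s^2 + (7/4)s - 3
  (-37)·L_2(s) = (37/12)s^3 + (37/12)s^2 - 37s
  (-105)·L_3(s) = -5s^3 - 10s^2 + 40s
Adding term by term: -3s^3 - 2s^2 - s - 3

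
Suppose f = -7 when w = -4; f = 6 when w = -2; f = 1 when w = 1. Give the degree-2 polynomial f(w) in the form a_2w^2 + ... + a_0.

f(w) = -(49/30)w^2 - (33/10)w + 89/15

L_0(w) = (w + 2)(w - 1) / [10] = (1/10)w^2 + (1/10)w - 1/5
L_1(w) = (w + 4)(w - 1) / [-6] = -(1/6)w^2 - (1/2)w + 2/3
L_2(w) = (w + 4)(w + 2) / [15] = (1/15)w^2 + (2/5)w + 8/15
f(w) = (-7)·L_0 + 6·L_1 + 1·L_2
  (-7)·L_0(w) = -(7/10)w^2 - (7/10)w + 7/5
  6·L_1(w) = -w^2 - 3w + 4
  1·L_2(w) = (1/15)w^2 + (2/5)w + 8/15
Adding term by term: -(49/30)w^2 - (33/10)w + 89/15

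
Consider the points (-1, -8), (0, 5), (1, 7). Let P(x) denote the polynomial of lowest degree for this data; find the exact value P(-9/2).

-1121/8

Using Newton's divided-difference form:
P[-1,0] = (5 - (-8)) / (0 - (-1)) = 13
P[0,1] = (7 - 5) / (1 - 0) = 2
P[-1,0,1] = (2 - 13) / (1 - (-1)) = -11/2
P(-9/2) = -8 + 13·(-7/2) + (-11/2)·(-7/2)·(-9/2) = -1121/8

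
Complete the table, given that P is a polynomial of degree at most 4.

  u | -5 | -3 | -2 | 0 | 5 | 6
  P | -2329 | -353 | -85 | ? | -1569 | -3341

The 5 known values determine P uniquely (degree ≤ 4).
Evaluate each Lagrange basis at u = 0:
L_0(0) = (3)·(2)·(-5)·(-6)/[(-2)·(-3)·(-10)·(-11)] = 3/11
L_1(0) = (5)·(2)·(-5)·(-6)/[(2)·(-1)·(-8)·(-9)] = -25/12
L_2(0) = (5)·(3)·(-5)·(-6)/[(3)·(1)·(-7)·(-8)] = 75/28
L_3(0) = (5)·(3)·(2)·(-6)/[(10)·(8)·(7)·(-1)] = 9/28
L_4(0) = (5)·(3)·(2)·(-5)/[(11)·(9)·(8)·(1)] = -25/132
Sum: (-2329)·(3/11) + (-353)·(-25/12) + (-85)·(75/28) + (-1569)·(9/28) + (-3341)·(-25/132) = 1

1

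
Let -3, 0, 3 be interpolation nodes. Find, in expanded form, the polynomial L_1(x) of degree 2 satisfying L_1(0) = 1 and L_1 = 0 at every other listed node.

L_1(x) = (x + 3)(x - 3) / [(3)·(-3)]
       = (x^2 - 9) / (-9)

L_1(x) = -(1/9)x^2 + 1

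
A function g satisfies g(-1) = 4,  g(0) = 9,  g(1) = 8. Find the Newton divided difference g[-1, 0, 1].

-3

g[-1,0] = (9 - 4) / (0 - (-1)) = 5
g[0,1] = (8 - 9) / (1 - 0) = -1
g[-1,0,1] = (-1 - 5) / (1 - (-1)) = -3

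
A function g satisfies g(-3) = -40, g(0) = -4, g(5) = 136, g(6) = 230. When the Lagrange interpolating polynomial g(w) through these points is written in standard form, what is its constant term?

-4

Build the Lagrange basis polynomials:
L_0(w) = w(w - 5)(w - 6) / [-216] = -(1/216)w^3 + (11/216)w^2 - (5/36)w
L_1(w) = (w + 3)(w - 5)(w - 6) / [90] = (1/90)w^3 - (4/45)w^2 - (1/30)w + 1
L_2(w) = (w + 3)w(w - 6) / [-40] = -(1/40)w^3 + (3/40)w^2 + (9/20)w
L_3(w) = (w + 3)w(w - 5) / [54] = (1/54)w^3 - (1/27)w^2 - (5/18)w
g(w) = (-40)·L_0 + (-4)·L_1 + 136·L_2 + 230·L_3
Only the constant term is needed; take it from each L_i and combine:
(-40)·(0) + (-4)·(1) + 136·(0) + 230·(0) = -4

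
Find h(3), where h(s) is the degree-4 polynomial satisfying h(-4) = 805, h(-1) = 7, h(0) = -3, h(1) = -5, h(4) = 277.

Using Newton's divided-difference form:
h[-4,-1] = (7 - 805) / (-1 - (-4)) = -266
h[-1,0] = (-3 - 7) / (0 - (-1)) = -10
h[0,1] = (-5 - (-3)) / (1 - 0) = -2
h[1,4] = (277 - (-5)) / (4 - 1) = 94
h[-4,-1,0] = (-10 - (-266)) / (0 - (-4)) = 64
h[-1,0,1] = (-2 - (-10)) / (1 - (-1)) = 4
h[0,1,4] = (94 - (-2)) / (4 - 0) = 24
h[-4,-1,0,1] = (4 - 64) / (1 - (-4)) = -12
h[-1,0,1,4] = (24 - 4) / (4 - (-1)) = 4
h[-4,-1,0,1,4] = (4 - (-12)) / (4 - (-4)) = 2
h(3) = 805 + (-266)·(7) + 64·(7)·(4) + (-12)·(7)·(4)·(3) + 2·(7)·(4)·(3)·(2) = 63

63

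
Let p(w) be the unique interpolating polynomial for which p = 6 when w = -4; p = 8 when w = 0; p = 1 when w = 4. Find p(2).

Using Newton's divided-difference form:
p[-4,0] = (8 - 6) / (0 - (-4)) = 1/2
p[0,4] = (1 - 8) / (4 - 0) = -7/4
p[-4,0,4] = (-7/4 - 1/2) / (4 - (-4)) = -9/32
p(2) = 6 + (1/2)·(6) + (-9/32)·(6)·(2) = 45/8

45/8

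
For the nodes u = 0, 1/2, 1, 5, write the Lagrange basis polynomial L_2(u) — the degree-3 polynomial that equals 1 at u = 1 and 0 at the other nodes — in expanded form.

L_2(u) = u(u - 1/2)(u - 5) / [(1)·(1/2)·(-4)]
       = (u^3 - (11/2)u^2 + (5/2)u) / (-2)

L_2(u) = -(1/2)u^3 + (11/4)u^2 - (5/4)u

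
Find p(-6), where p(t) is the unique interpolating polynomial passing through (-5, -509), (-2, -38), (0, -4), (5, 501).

-874

Evaluate each Lagrange basis at t = -6:
L_0(-6) = (-4)·(-6)·(-11)/[(-3)·(-5)·(-10)] = 44/25
L_1(-6) = (-1)·(-6)·(-11)/[(3)·(-2)·(-7)] = -11/7
L_2(-6) = (-1)·(-4)·(-11)/[(5)·(2)·(-5)] = 22/25
L_3(-6) = (-1)·(-4)·(-6)/[(10)·(7)·(5)] = -12/175
Sum: (-509)·(44/25) + (-38)·(-11/7) + (-4)·(22/25) + 501·(-12/175) = -874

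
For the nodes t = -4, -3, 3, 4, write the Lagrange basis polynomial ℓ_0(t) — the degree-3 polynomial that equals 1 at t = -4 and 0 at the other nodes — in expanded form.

ℓ_0(t) = -(1/56)t^3 + (1/14)t^2 + (9/56)t - 9/14

ℓ_0(t) = (t + 3)(t - 3)(t - 4) / [(-1)·(-7)·(-8)]
       = (t^3 - 4t^2 - 9t + 36) / (-56)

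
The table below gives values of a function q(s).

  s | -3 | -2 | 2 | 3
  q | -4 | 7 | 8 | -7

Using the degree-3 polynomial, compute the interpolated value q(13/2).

Using Newton's divided-difference form:
q[-3,-2] = (7 - (-4)) / (-2 - (-3)) = 11
q[-2,2] = (8 - 7) / (2 - (-2)) = 1/4
q[2,3] = (-7 - 8) / (3 - 2) = -15
q[-3,-2,2] = (1/4 - 11) / (2 - (-3)) = -43/20
q[-2,2,3] = (-15 - 1/4) / (3 - (-2)) = -61/20
q[-3,-2,2,3] = (-61/20 - (-43/20)) / (3 - (-3)) = -3/20
q(13/2) = -4 + 11·(19/2) + (-43/20)·(19/2)·(17/2) + (-3/20)·(19/2)·(17/2)·(9/2) = -20419/160

-20419/160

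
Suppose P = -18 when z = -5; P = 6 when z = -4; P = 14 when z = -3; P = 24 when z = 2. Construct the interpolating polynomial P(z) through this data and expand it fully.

P(z) = z^3 + 4z^2 - z + 2

Build the Lagrange basis polynomials:
L_0(z) = (z + 4)(z + 3)(z - 2) / [-14] = -(1/14)z^3 - (5/14)z^2 + (1/7)z + 12/7
L_1(z) = (z + 5)(z + 3)(z - 2) / [6] = (1/6)z^3 + z^2 - (1/6)z - 5
L_2(z) = (z + 5)(z + 4)(z - 2) / [-10] = -(1/10)z^3 - (7/10)z^2 - (1/5)z + 4
L_3(z) = (z + 5)(z + 4)(z + 3) / [210] = (1/210)z^3 + (2/35)z^2 + (47/210)z + 2/7
P(z) = (-18)·L_0 + 6·L_1 + 14·L_2 + 24·L_3
  (-18)·L_0(z) = (9/7)z^3 + (45/7)z^2 - (18/7)z - 216/7
  6·L_1(z) = z^3 + 6z^2 - z - 30
  14·L_2(z) = -(7/5)z^3 - (49/5)z^2 - (14/5)z + 56
  24·L_3(z) = (4/35)z^3 + (48/35)z^2 + (188/35)z + 48/7
Adding term by term: z^3 + 4z^2 - z + 2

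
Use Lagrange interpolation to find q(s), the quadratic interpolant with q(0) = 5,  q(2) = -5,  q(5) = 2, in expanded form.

Build the Lagrange basis polynomials:
L_0(s) = (s - 2)(s - 5) / [10] = (1/10)s^2 - (7/10)s + 1
L_1(s) = s(s - 5) / [-6] = -(1/6)s^2 + (5/6)s
L_2(s) = s(s - 2) / [15] = (1/15)s^2 - (2/15)s
q(s) = 5·L_0 + (-5)·L_1 + 2·L_2
  5·L_0(s) = (1/2)s^2 - (7/2)s + 5
  (-5)·L_1(s) = (5/6)s^2 - (25/6)s
  2·L_2(s) = (2/15)s^2 - (4/15)s
Adding term by term: (22/15)s^2 - (119/15)s + 5

q(s) = (22/15)s^2 - (119/15)s + 5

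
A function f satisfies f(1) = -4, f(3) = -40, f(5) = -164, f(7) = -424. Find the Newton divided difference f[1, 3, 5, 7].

-1

f[1,3] = (-40 - (-4)) / (3 - 1) = -18
f[3,5] = (-164 - (-40)) / (5 - 3) = -62
f[5,7] = (-424 - (-164)) / (7 - 5) = -130
f[1,3,5] = (-62 - (-18)) / (5 - 1) = -11
f[3,5,7] = (-130 - (-62)) / (7 - 3) = -17
f[1,3,5,7] = (-17 - (-11)) / (7 - 1) = -1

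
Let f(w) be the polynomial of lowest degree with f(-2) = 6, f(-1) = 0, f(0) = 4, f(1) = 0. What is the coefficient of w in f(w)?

3

Build the Lagrange basis polynomials:
L_0(w) = (w + 1)w(w - 1) / [-6] = -(1/6)w^3 + (1/6)w
L_1(w) = (w + 2)w(w - 1) / [2] = (1/2)w^3 + (1/2)w^2 - w
L_2(w) = (w + 2)(w + 1)(w - 1) / [-2] = -(1/2)w^3 - w^2 + (1/2)w + 1
L_3(w) = (w + 2)(w + 1)w / [6] = (1/6)w^3 + (1/2)w^2 + (1/3)w
f(w) = 6·L_0 + 0·L_1 + 4·L_2 + 0·L_3
Only the coefficient of w is needed; take it from each L_i and combine:
6·(1/6) + 0·(-1) + 4·(1/2) + 0·(1/3) = 3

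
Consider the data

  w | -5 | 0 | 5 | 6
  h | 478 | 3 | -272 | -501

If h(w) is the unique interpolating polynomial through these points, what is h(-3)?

120

Evaluate each Lagrange basis at w = -3:
L_0(-3) = (-3)·(-8)·(-9)/[(-5)·(-10)·(-11)] = 108/275
L_1(-3) = (2)·(-8)·(-9)/[(5)·(-5)·(-6)] = 24/25
L_2(-3) = (2)·(-3)·(-9)/[(10)·(5)·(-1)] = -27/25
L_3(-3) = (2)·(-3)·(-8)/[(11)·(6)·(1)] = 8/11
Sum: 478·(108/275) + 3·(24/25) + (-272)·(-27/25) + (-501)·(8/11) = 120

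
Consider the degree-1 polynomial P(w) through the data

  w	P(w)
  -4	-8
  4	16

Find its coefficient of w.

Build the Lagrange basis polynomials:
L_0(w) = (w - 4) / [-8] = -(1/8)w + 1/2
L_1(w) = (w + 4) / [8] = (1/8)w + 1/2
P(w) = (-8)·L_0 + 16·L_1
Only the coefficient of w is needed; take it from each L_i and combine:
(-8)·(-1/8) + 16·(1/8) = 3

3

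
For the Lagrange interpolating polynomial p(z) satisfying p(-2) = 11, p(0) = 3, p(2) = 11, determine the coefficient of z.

Build the Lagrange basis polynomials:
L_0(z) = z(z - 2) / [8] = (1/8)z^2 - (1/4)z
L_1(z) = (z + 2)(z - 2) / [-4] = -(1/4)z^2 + 1
L_2(z) = (z + 2)z / [8] = (1/8)z^2 + (1/4)z
p(z) = 11·L_0 + 3·L_1 + 11·L_2
Only the coefficient of z is needed; take it from each L_i and combine:
11·(-1/4) + 3·(0) + 11·(1/4) = 0

0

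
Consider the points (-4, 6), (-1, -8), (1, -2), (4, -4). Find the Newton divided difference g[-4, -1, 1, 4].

-17/60

g[-4,-1] = (-8 - 6) / (-1 - (-4)) = -14/3
g[-1,1] = (-2 - (-8)) / (1 - (-1)) = 3
g[1,4] = (-4 - (-2)) / (4 - 1) = -2/3
g[-4,-1,1] = (3 - (-14/3)) / (1 - (-4)) = 23/15
g[-1,1,4] = (-2/3 - 3) / (4 - (-1)) = -11/15
g[-4,-1,1,4] = (-11/15 - 23/15) / (4 - (-4)) = -17/60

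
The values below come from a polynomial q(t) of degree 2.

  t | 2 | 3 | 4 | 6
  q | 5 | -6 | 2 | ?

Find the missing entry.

75

The 3 known values determine q uniquely (degree ≤ 2).
Evaluate each Lagrange basis at t = 6:
L_0(6) = (3)·(2)/[(-1)·(-2)] = 3
L_1(6) = (4)·(2)/[(1)·(-1)] = -8
L_2(6) = (4)·(3)/[(2)·(1)] = 6
Sum: 5·(3) + (-6)·(-8) + 2·(6) = 75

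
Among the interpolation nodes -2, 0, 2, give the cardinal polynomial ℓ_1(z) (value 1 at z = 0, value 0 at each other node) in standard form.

ℓ_1(z) = (z + 2)(z - 2) / [(2)·(-2)]
       = (z^2 - 4) / (-4)

ℓ_1(z) = -(1/4)z^2 + 1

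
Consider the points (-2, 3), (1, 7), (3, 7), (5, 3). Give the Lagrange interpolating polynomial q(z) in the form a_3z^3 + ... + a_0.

q(z) = -(1/30)z^3 - (1/5)z^2 + (37/30)z + 6

Build the Lagrange basis polynomials:
L_0(z) = (z - 1)(z - 3)(z - 5) / [-105] = -(1/105)z^3 + (3/35)z^2 - (23/105)z + 1/7
L_1(z) = (z + 2)(z - 3)(z - 5) / [24] = (1/24)z^3 - (1/4)z^2 - (1/24)z + 5/4
L_2(z) = (z + 2)(z - 1)(z - 5) / [-20] = -(1/20)z^3 + (1/5)z^2 + (7/20)z - 1/2
L_3(z) = (z + 2)(z - 1)(z - 3) / [56] = (1/56)z^3 - (1/28)z^2 - (5/56)z + 3/28
q(z) = 3·L_0 + 7·L_1 + 7·L_2 + 3·L_3
  3·L_0(z) = -(1/35)z^3 + (9/35)z^2 - (23/35)z + 3/7
  7·L_1(z) = (7/24)z^3 - (7/4)z^2 - (7/24)z + 35/4
  7·L_2(z) = -(7/20)z^3 + (7/5)z^2 + (49/20)z - 7/2
  3·L_3(z) = (3/56)z^3 - (3/28)z^2 - (15/56)z + 9/28
Adding term by term: -(1/30)z^3 - (1/5)z^2 + (37/30)z + 6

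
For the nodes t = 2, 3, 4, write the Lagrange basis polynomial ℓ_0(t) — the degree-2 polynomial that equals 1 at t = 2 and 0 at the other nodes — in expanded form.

ℓ_0(t) = (1/2)t^2 - (7/2)t + 6

ℓ_0(t) = (t - 3)(t - 4) / [(-1)·(-2)]
       = (t^2 - 7t + 12) / (2)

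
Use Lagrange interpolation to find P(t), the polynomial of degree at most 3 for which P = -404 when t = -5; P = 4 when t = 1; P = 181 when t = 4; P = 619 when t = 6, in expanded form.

P(t) = 3t^3 - t^2 + t + 1

Build the Lagrange basis polynomials:
L_0(t) = (t - 1)(t - 4)(t - 6) / [-594] = -(1/594)t^3 + (1/54)t^2 - (17/297)t + 4/99
L_1(t) = (t + 5)(t - 4)(t - 6) / [90] = (1/90)t^3 - (1/18)t^2 - (13/45)t + 4/3
L_2(t) = (t + 5)(t - 1)(t - 6) / [-54] = -(1/54)t^3 + (1/27)t^2 + (29/54)t - 5/9
L_3(t) = (t + 5)(t - 1)(t - 4) / [110] = (1/110)t^3 - (21/110)t + 2/11
P(t) = (-404)·L_0 + 4·L_1 + 181·L_2 + 619·L_3
  (-404)·L_0(t) = (202/297)t^3 - (202/27)t^2 + (6868/297)t - 1616/99
  4·L_1(t) = (2/45)t^3 - (2/9)t^2 - (52/45)t + 16/3
  181·L_2(t) = -(181/54)t^3 + (181/27)t^2 + (5249/54)t - 905/9
  619·L_3(t) = (619/110)t^3 - (12999/110)t + 1238/11
Adding term by term: 3t^3 - t^2 + t + 1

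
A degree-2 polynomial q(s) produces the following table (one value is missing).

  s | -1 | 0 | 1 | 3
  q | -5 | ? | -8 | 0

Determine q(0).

The 3 known values determine q uniquely (degree ≤ 2).
L_0(0) = (-1)·(-3)/[(-2)·(-4)] = 3/8
L_1(0) = (1)·(-3)/[(2)·(-2)] = 3/4
L_2(0) = (1)·(-1)/[(4)·(2)] = -1/8
Sum: (-5)·(3/8) + (-8)·(3/4) + 0 = -63/8

-63/8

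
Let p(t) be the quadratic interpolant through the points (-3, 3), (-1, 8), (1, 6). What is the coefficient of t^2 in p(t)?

L_0(t) = (t + 1)(t - 1) / [8] = (1/8)t^2 - 1/8
L_1(t) = (t + 3)(t - 1) / [-4] = -(1/4)t^2 - (1/2)t + 3/4
L_2(t) = (t + 3)(t + 1) / [8] = (1/8)t^2 + (1/2)t + 3/8
p(t) = 3·L_0 + 8·L_1 + 6·L_2
Only the coefficient of t^2 is needed; take it from each L_i and combine:
3·(1/8) + 8·(-1/4) + 6·(1/8) = -7/8

-7/8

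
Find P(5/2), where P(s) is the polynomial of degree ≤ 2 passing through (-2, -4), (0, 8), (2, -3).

-299/32

Evaluate each Lagrange basis at s = 5/2:
L_0(5/2) = (5/2)·(1/2)/[(-2)·(-4)] = 5/32
L_1(5/2) = (9/2)·(1/2)/[(2)·(-2)] = -9/16
L_2(5/2) = (9/2)·(5/2)/[(4)·(2)] = 45/32
Sum: (-4)·(5/32) + 8·(-9/16) + (-3)·(45/32) = -299/32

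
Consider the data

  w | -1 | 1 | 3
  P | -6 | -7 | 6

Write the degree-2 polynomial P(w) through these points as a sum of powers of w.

P(w) = (7/4)w^2 - (1/2)w - 33/4

Newton's divided differences:
P[-1,1] = (-7 - (-6)) / (1 - (-1)) = -1/2
P[1,3] = (6 - (-7)) / (3 - 1) = 13/2
P[-1,1,3] = (13/2 - (-1/2)) / (3 - (-1)) = 7/4
P(w) = -6 + (-1/2)·(w + 1) + (7/4)·(w + 1)(w - 1)
Expanding: P(w) = (7/4)w^2 - (1/2)w - 33/4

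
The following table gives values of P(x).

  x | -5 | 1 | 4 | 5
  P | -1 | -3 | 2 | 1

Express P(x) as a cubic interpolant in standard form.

P(x) = -(4/45)x^3 + (2/9)x^2 + (109/45)x - 50/9

Newton's divided differences:
P[-5,1] = (-3 - (-1)) / (1 - (-5)) = -1/3
P[1,4] = (2 - (-3)) / (4 - 1) = 5/3
P[4,5] = (1 - 2) / (5 - 4) = -1
P[-5,1,4] = (5/3 - (-1/3)) / (4 - (-5)) = 2/9
P[1,4,5] = (-1 - 5/3) / (5 - 1) = -2/3
P[-5,1,4,5] = (-2/3 - 2/9) / (5 - (-5)) = -4/45
P(x) = -1 + (-1/3)·(x + 5) + (2/9)·(x + 5)(x - 1) + (-4/45)·(x + 5)(x - 1)(x - 4)
Expanding: P(x) = -(4/45)x^3 + (2/9)x^2 + (109/45)x - 50/9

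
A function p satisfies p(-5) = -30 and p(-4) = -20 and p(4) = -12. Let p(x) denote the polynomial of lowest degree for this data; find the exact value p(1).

0

Using Newton's divided-difference form:
p[-5,-4] = (-20 - (-30)) / (-4 - (-5)) = 10
p[-4,4] = (-12 - (-20)) / (4 - (-4)) = 1
p[-5,-4,4] = (1 - 10) / (4 - (-5)) = -1
p(1) = -30 + 10·(6) + (-1)·(6)·(5) = 0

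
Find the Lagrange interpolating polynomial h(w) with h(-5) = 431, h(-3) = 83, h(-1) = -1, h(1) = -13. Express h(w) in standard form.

h(w) = -4w^3 - 3w^2 - 2w - 4

Build the Lagrange basis polynomials:
L_0(w) = (w + 3)(w + 1)(w - 1) / [-48] = -(1/48)w^3 - (1/16)w^2 + (1/48)w + 1/16
L_1(w) = (w + 5)(w + 1)(w - 1) / [16] = (1/16)w^3 + (5/16)w^2 - (1/16)w - 5/16
L_2(w) = (w + 5)(w + 3)(w - 1) / [-16] = -(1/16)w^3 - (7/16)w^2 - (7/16)w + 15/16
L_3(w) = (w + 5)(w + 3)(w + 1) / [48] = (1/48)w^3 + (3/16)w^2 + (23/48)w + 5/16
h(w) = 431·L_0 + 83·L_1 + (-1)·L_2 + (-13)·L_3
  431·L_0(w) = -(431/48)w^3 - (431/16)w^2 + (431/48)w + 431/16
  83·L_1(w) = (83/16)w^3 + (415/16)w^2 - (83/16)w - 415/16
  (-1)·L_2(w) = (1/16)w^3 + (7/16)w^2 + (7/16)w - 15/16
  (-13)·L_3(w) = -(13/48)w^3 - (39/16)w^2 - (299/48)w - 65/16
Adding term by term: -4w^3 - 3w^2 - 2w - 4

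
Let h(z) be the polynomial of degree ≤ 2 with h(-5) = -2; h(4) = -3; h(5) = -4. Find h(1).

-16/15

Using Newton's divided-difference form:
h[-5,4] = (-3 - (-2)) / (4 - (-5)) = -1/9
h[4,5] = (-4 - (-3)) / (5 - 4) = -1
h[-5,4,5] = (-1 - (-1/9)) / (5 - (-5)) = -4/45
h(1) = -2 + (-1/9)·(6) + (-4/45)·(6)·(-3) = -16/15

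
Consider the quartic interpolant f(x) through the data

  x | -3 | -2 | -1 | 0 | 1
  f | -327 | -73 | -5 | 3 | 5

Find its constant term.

3

L_0(x) = (x + 2)(x + 1)x(x - 1) / [24] = (1/24)x^4 + (1/12)x^3 - (1/24)x^2 - (1/12)x
L_1(x) = (x + 3)(x + 1)x(x - 1) / [-6] = -(1/6)x^4 - (1/2)x^3 + (1/6)x^2 + (1/2)x
L_2(x) = (x + 3)(x + 2)x(x - 1) / [4] = (1/4)x^4 + x^3 + (1/4)x^2 - (3/2)x
L_3(x) = (x + 3)(x + 2)(x + 1)(x - 1) / [-6] = -(1/6)x^4 - (5/6)x^3 - (5/6)x^2 + (5/6)x + 1
L_4(x) = (x + 3)(x + 2)(x + 1)x / [24] = (1/24)x^4 + (1/4)x^3 + (11/24)x^2 + (1/4)x
f(x) = (-327)·L_0 + (-73)·L_1 + (-5)·L_2 + 3·L_3 + 5·L_4
Only the constant term is needed; take it from each L_i and combine:
(-327)·(0) + (-73)·(0) + (-5)·(0) + 3·(1) + 5·(0) = 3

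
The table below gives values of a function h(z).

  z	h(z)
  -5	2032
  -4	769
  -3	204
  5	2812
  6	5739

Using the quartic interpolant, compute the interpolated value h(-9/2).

Using Newton's divided-difference form:
h[-5,-4] = (769 - 2032) / (-4 - (-5)) = -1263
h[-4,-3] = (204 - 769) / (-3 - (-4)) = -565
h[-3,5] = (2812 - 204) / (5 - (-3)) = 326
h[5,6] = (5739 - 2812) / (6 - 5) = 2927
h[-5,-4,-3] = (-565 - (-1263)) / (-3 - (-5)) = 349
h[-4,-3,5] = (326 - (-565)) / (5 - (-4)) = 99
h[-3,5,6] = (2927 - 326) / (6 - (-3)) = 289
h[-5,-4,-3,5] = (99 - 349) / (5 - (-5)) = -25
h[-4,-3,5,6] = (289 - 99) / (6 - (-4)) = 19
h[-5,-4,-3,5,6] = (19 - (-25)) / (6 - (-5)) = 4
h(-9/2) = 2032 + (-1263)·(1/2) + 349·(1/2)·(-1/2) + (-25)·(1/2)·(-1/2)·(-3/2) + 4·(1/2)·(-1/2)·(-3/2)·(-19/2) = 10317/8

10317/8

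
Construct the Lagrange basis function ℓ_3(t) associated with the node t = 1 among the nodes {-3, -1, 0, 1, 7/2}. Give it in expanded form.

ℓ_3(t) = -(1/20)t^4 - (1/40)t^3 + (11/20)t^2 + (21/40)t

ℓ_3(t) = (t + 3)(t + 1)t(t - 7/2) / [(4)·(2)·(1)·(-5/2)]
       = (t^4 + (1/2)t^3 - 11t^2 - (21/2)t) / (-20)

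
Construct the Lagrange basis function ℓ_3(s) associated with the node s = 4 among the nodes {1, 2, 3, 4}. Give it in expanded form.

ℓ_3(s) = (s - 1)(s - 2)(s - 3) / [(3)·(2)·(1)]
       = (s^3 - 6s^2 + 11s - 6) / (6)

ℓ_3(s) = (1/6)s^3 - s^2 + (11/6)s - 1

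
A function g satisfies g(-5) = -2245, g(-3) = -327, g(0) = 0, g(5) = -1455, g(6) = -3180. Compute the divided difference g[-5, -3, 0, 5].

12

g[-5,-3] = (-327 - (-2245)) / (-3 - (-5)) = 959
g[-3,0] = (0 - (-327)) / (0 - (-3)) = 109
g[0,5] = (-1455 - 0) / (5 - 0) = -291
g[-5,-3,0] = (109 - 959) / (0 - (-5)) = -170
g[-3,0,5] = (-291 - 109) / (5 - (-3)) = -50
g[-5,-3,0,5] = (-50 - (-170)) / (5 - (-5)) = 12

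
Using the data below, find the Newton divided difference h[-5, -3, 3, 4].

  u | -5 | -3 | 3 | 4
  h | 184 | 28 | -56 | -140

-2

h[-5,-3] = (28 - 184) / (-3 - (-5)) = -78
h[-3,3] = (-56 - 28) / (3 - (-3)) = -14
h[3,4] = (-140 - (-56)) / (4 - 3) = -84
h[-5,-3,3] = (-14 - (-78)) / (3 - (-5)) = 8
h[-3,3,4] = (-84 - (-14)) / (4 - (-3)) = -10
h[-5,-3,3,4] = (-10 - 8) / (4 - (-5)) = -2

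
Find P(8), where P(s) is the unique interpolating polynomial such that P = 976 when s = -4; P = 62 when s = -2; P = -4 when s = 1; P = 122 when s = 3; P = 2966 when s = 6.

Evaluate each Lagrange basis at s = 8:
L_0(8) = (10)·(7)·(5)·(2)/[(-2)·(-5)·(-7)·(-10)] = 1
L_1(8) = (12)·(7)·(5)·(2)/[(2)·(-3)·(-5)·(-8)] = -7/2
L_2(8) = (12)·(10)·(5)·(2)/[(5)·(3)·(-2)·(-5)] = 8
L_3(8) = (12)·(10)·(7)·(2)/[(7)·(5)·(2)·(-3)] = -8
L_4(8) = (12)·(10)·(7)·(5)/[(10)·(8)·(5)·(3)] = 7/2
Sum: 976·(1) + 62·(-7/2) + (-4)·(8) + 122·(-8) + 2966·(7/2) = 10132

10132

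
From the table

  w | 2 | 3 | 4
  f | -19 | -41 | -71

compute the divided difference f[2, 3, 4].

-4

f[2,3] = (-41 - (-19)) / (3 - 2) = -22
f[3,4] = (-71 - (-41)) / (4 - 3) = -30
f[2,3,4] = (-30 - (-22)) / (4 - 2) = -4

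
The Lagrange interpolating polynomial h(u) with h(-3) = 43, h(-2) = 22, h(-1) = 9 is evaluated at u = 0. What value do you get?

4

Evaluate each Lagrange basis at u = 0:
L_0(0) = (2)·(1)/[(-1)·(-2)] = 1
L_1(0) = (3)·(1)/[(1)·(-1)] = -3
L_2(0) = (3)·(2)/[(2)·(1)] = 3
Sum: 43·(1) + 22·(-3) + 9·(3) = 4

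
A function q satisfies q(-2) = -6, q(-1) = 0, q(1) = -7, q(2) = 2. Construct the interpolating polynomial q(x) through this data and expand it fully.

Newton's divided differences:
q[-2,-1] = (0 - (-6)) / (-1 - (-2)) = 6
q[-1,1] = (-7 - 0) / (1 - (-1)) = -7/2
q[1,2] = (2 - (-7)) / (2 - 1) = 9
q[-2,-1,1] = (-7/2 - 6) / (1 - (-2)) = -19/6
q[-1,1,2] = (9 - (-7/2)) / (2 - (-1)) = 25/6
q[-2,-1,1,2] = (25/6 - (-19/6)) / (2 - (-2)) = 11/6
q(x) = -6 + 6·(x + 2) + (-19/6)·(x + 2)(x + 1) + (11/6)·(x + 2)(x + 1)(x - 1)
Expanding: q(x) = (11/6)x^3 + (1/2)x^2 - (16/3)x - 4

q(x) = (11/6)x^3 + (1/2)x^2 - (16/3)x - 4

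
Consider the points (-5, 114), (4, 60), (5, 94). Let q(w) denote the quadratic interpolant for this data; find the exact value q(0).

4

Using Newton's divided-difference form:
q[-5,4] = (60 - 114) / (4 - (-5)) = -6
q[4,5] = (94 - 60) / (5 - 4) = 34
q[-5,4,5] = (34 - (-6)) / (5 - (-5)) = 4
q(0) = 114 + (-6)·(5) + 4·(5)·(-4) = 4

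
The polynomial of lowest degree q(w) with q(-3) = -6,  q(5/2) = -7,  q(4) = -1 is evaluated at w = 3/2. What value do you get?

-732/77

Evaluate each Lagrange basis at w = 3/2:
L_0(3/2) = (-1)·(-5/2)/[(-11/2)·(-7)] = 5/77
L_1(3/2) = (9/2)·(-5/2)/[(11/2)·(-3/2)] = 15/11
L_2(3/2) = (9/2)·(-1)/[(7)·(3/2)] = -3/7
Sum: (-6)·(5/77) + (-7)·(15/11) + (-1)·(-3/7) = -732/77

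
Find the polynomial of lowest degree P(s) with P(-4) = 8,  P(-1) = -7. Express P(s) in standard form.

P(s) = -5s - 12

Build the Lagrange basis polynomials:
L_0(s) = (s + 1) / [-3] = -(1/3)s - 1/3
L_1(s) = (s + 4) / [3] = (1/3)s + 4/3
P(s) = 8·L_0 + (-7)·L_1
  8·L_0(s) = -(8/3)s - 8/3
  (-7)·L_1(s) = -(7/3)s - 28/3
Adding term by term: -5s - 12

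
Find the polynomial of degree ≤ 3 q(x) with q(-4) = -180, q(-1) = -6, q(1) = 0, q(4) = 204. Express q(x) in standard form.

Build the Lagrange basis polynomials:
L_0(x) = (x + 1)(x - 1)(x - 4) / [-120] = -(1/120)x^3 + (1/30)x^2 + (1/120)x - 1/30
L_1(x) = (x + 4)(x - 1)(x - 4) / [30] = (1/30)x^3 - (1/30)x^2 - (8/15)x + 8/15
L_2(x) = (x + 4)(x + 1)(x - 4) / [-30] = -(1/30)x^3 - (1/30)x^2 + (8/15)x + 8/15
L_3(x) = (x + 4)(x + 1)(x - 1) / [120] = (1/120)x^3 + (1/30)x^2 - (1/120)x - 1/30
q(x) = (-180)·L_0 + (-6)·L_1 + 0·L_2 + 204·L_3
  (-180)·L_0(x) = (3/2)x^3 - 6x^2 - (3/2)x + 6
  (-6)·L_1(x) = -(1/5)x^3 + (1/5)x^2 + (16/5)x - 16/5
  0·L_2(x) = 0
  204·L_3(x) = (17/10)x^3 + (34/5)x^2 - (17/10)x - 34/5
Adding term by term: 3x^3 + x^2 - 4

q(x) = 3x^3 + x^2 - 4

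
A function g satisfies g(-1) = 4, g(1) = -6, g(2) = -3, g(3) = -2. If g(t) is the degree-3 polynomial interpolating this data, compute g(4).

-17/2

Evaluate each Lagrange basis at t = 4:
L_0(4) = (3)·(2)·(1)/[(-2)·(-3)·(-4)] = -1/4
L_1(4) = (5)·(2)·(1)/[(2)·(-1)·(-2)] = 5/2
L_2(4) = (5)·(3)·(1)/[(3)·(1)·(-1)] = -5
L_3(4) = (5)·(3)·(2)/[(4)·(2)·(1)] = 15/4
Sum: 4·(-1/4) + (-6)·(5/2) + (-3)·(-5) + (-2)·(15/4) = -17/2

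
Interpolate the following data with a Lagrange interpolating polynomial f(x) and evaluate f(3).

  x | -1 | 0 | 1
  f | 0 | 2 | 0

Evaluate each Lagrange basis at x = 3:
L_0(3) = (3)·(2)/[(-1)·(-2)] = 3
L_1(3) = (4)·(2)/[(1)·(-1)] = -8
L_2(3) = (4)·(3)/[(2)·(1)] = 6
Sum: 0 + 2·(-8) + 0 = -16

-16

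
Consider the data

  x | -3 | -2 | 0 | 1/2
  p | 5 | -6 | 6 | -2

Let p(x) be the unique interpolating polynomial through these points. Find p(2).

-102

Using Newton's divided-difference form:
p[-3,-2] = (-6 - 5) / (-2 - (-3)) = -11
p[-2,0] = (6 - (-6)) / (0 - (-2)) = 6
p[0,1/2] = (-2 - 6) / (1/2 - 0) = -16
p[-3,-2,0] = (6 - (-11)) / (0 - (-3)) = 17/3
p[-2,0,1/2] = (-16 - 6) / (1/2 - (-2)) = -44/5
p[-3,-2,0,1/2] = (-44/5 - 17/3) / (1/2 - (-3)) = -62/15
p(2) = 5 + (-11)·(5) + (17/3)·(5)·(4) + (-62/15)·(5)·(4)·(2) = -102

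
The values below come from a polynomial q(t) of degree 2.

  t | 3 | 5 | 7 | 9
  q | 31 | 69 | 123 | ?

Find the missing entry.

The 3 known values determine q uniquely (degree ≤ 2).
Evaluate each Lagrange basis at t = 9:
L_0(9) = (4)·(2)/[(-2)·(-4)] = 1
L_1(9) = (6)·(2)/[(2)·(-2)] = -3
L_2(9) = (6)·(4)/[(4)·(2)] = 3
Sum: 31·(1) + 69·(-3) + 123·(3) = 193

193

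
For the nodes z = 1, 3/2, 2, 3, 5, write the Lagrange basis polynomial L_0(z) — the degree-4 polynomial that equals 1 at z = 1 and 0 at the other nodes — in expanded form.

L_0(z) = (z - 3/2)(z - 2)(z - 3)(z - 5) / [(-1/2)·(-1)·(-2)·(-4)]
       = (z^4 - (23/2)z^3 + 46z^2 - (153/2)z + 45) / (4)

L_0(z) = (1/4)z^4 - (23/8)z^3 + (23/2)z^2 - (153/8)z + 45/4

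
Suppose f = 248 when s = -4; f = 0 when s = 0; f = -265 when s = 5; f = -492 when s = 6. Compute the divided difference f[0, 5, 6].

-29

f[0,5] = (-265 - 0) / (5 - 0) = -53
f[5,6] = (-492 - (-265)) / (6 - 5) = -227
f[0,5,6] = (-227 - (-53)) / (6 - 0) = -29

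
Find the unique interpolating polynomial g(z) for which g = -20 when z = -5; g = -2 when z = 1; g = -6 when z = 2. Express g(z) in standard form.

Newton's divided differences:
g[-5,1] = (-2 - (-20)) / (1 - (-5)) = 3
g[1,2] = (-6 - (-2)) / (2 - 1) = -4
g[-5,1,2] = (-4 - 3) / (2 - (-5)) = -1
g(z) = -20 + 3·(z + 5) + (-1)·(z + 5)(z - 1)
Expanding: g(z) = -z^2 - z

g(z) = -z^2 - z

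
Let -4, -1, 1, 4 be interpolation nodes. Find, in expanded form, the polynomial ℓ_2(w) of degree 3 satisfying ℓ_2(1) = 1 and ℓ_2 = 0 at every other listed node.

ℓ_2(w) = (w + 4)(w + 1)(w - 4) / [(5)·(2)·(-3)]
       = (w^3 + w^2 - 16w - 16) / (-30)

ℓ_2(w) = -(1/30)w^3 - (1/30)w^2 + (8/15)w + 8/15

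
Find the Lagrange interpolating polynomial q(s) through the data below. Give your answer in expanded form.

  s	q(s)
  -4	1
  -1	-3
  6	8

q(s) = (61/210)s^2 + (5/42)s - 111/35

L_0(s) = (s + 1)(s - 6) / [30] = (1/30)s^2 - (1/6)s - 1/5
L_1(s) = (s + 4)(s - 6) / [-21] = -(1/21)s^2 + (2/21)s + 8/7
L_2(s) = (s + 4)(s + 1) / [70] = (1/70)s^2 + (1/14)s + 2/35
q(s) = 1·L_0 + (-3)·L_1 + 8·L_2
  1·L_0(s) = (1/30)s^2 - (1/6)s - 1/5
  (-3)·L_1(s) = (1/7)s^2 - (2/7)s - 24/7
  8·L_2(s) = (4/35)s^2 + (4/7)s + 16/35
Adding term by term: (61/210)s^2 + (5/42)s - 111/35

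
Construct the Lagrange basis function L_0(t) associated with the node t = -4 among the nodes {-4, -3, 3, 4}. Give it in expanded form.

L_0(t) = -(1/56)t^3 + (1/14)t^2 + (9/56)t - 9/14

L_0(t) = (t + 3)(t - 3)(t - 4) / [(-1)·(-7)·(-8)]
       = (t^3 - 4t^2 - 9t + 36) / (-56)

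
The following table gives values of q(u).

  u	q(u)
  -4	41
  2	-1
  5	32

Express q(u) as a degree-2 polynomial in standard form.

Build the Lagrange basis polynomials:
L_0(u) = (u - 2)(u - 5) / [54] = (1/54)u^2 - (7/54)u + 5/27
L_1(u) = (u + 4)(u - 5) / [-18] = -(1/18)u^2 + (1/18)u + 10/9
L_2(u) = (u + 4)(u - 2) / [27] = (1/27)u^2 + (2/27)u - 8/27
q(u) = 41·L_0 + (-1)·L_1 + 32·L_2
  41·L_0(u) = (41/54)u^2 - (287/54)u + 205/27
  (-1)·L_1(u) = (1/18)u^2 - (1/18)u - 10/9
  32·L_2(u) = (32/27)u^2 + (64/27)u - 256/27
Adding term by term: 2u^2 - 3u - 3

q(u) = 2u^2 - 3u - 3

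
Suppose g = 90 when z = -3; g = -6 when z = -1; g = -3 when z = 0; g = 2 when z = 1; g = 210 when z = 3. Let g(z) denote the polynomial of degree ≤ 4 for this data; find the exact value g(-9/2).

4845/8

Evaluate each Lagrange basis at z = -9/2:
L_0(-9/2) = (-7/2)·(-9/2)·(-11/2)·(-15/2)/[(-2)·(-3)·(-4)·(-6)] = 1155/256
L_1(-9/2) = (-3/2)·(-9/2)·(-11/2)·(-15/2)/[(2)·(-1)·(-2)·(-4)] = -4455/256
L_2(-9/2) = (-3/2)·(-7/2)·(-11/2)·(-15/2)/[(3)·(1)·(-1)·(-3)] = 385/16
L_3(-9/2) = (-3/2)·(-7/2)·(-9/2)·(-15/2)/[(4)·(2)·(1)·(-2)] = -2835/256
L_4(-9/2) = (-3/2)·(-7/2)·(-9/2)·(-11/2)/[(6)·(4)·(3)·(2)] = 231/256
Sum: 90·(1155/256) + (-6)·(-4455/256) + (-3)·(385/16) + 2·(-2835/256) + 210·(231/256) = 4845/8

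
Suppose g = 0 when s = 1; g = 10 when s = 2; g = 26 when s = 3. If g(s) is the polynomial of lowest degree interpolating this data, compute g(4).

Evaluate each Lagrange basis at s = 4:
L_0(4) = (2)·(1)/[(-1)·(-2)] = 1
L_1(4) = (3)·(1)/[(1)·(-1)] = -3
L_2(4) = (3)·(2)/[(2)·(1)] = 3
Sum: 0 + 10·(-3) + 26·(3) = 48

48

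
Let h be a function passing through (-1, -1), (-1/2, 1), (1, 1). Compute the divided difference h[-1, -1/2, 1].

h[-1,-1/2] = (1 - (-1)) / (-1/2 - (-1)) = 4
h[-1/2,1] = (1 - 1) / (1 - (-1/2)) = 0
h[-1,-1/2,1] = (0 - 4) / (1 - (-1)) = -2

-2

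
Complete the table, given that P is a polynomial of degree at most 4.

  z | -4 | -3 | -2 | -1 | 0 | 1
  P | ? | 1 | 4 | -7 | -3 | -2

-92

The 5 known values determine P uniquely (degree ≤ 4).
L_0(-4) = (-2)·(-3)·(-4)·(-5)/[(-1)·(-2)·(-3)·(-4)] = 5
L_1(-4) = (-1)·(-3)·(-4)·(-5)/[(1)·(-1)·(-2)·(-3)] = -10
L_2(-4) = (-1)·(-2)·(-4)·(-5)/[(2)·(1)·(-1)·(-2)] = 10
L_3(-4) = (-1)·(-2)·(-3)·(-5)/[(3)·(2)·(1)·(-1)] = -5
L_4(-4) = (-1)·(-2)·(-3)·(-4)/[(4)·(3)·(2)·(1)] = 1
Sum: 1·(5) + 4·(-10) + (-7)·(10) + (-3)·(-5) + (-2)·(1) = -92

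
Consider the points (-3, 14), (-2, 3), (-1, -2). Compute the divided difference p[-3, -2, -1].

3

p[-3,-2] = (3 - 14) / (-2 - (-3)) = -11
p[-2,-1] = (-2 - 3) / (-1 - (-2)) = -5
p[-3,-2,-1] = (-5 - (-11)) / (-1 - (-3)) = 3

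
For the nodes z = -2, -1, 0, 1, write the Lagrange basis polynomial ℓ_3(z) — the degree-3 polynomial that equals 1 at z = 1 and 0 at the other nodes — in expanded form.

ℓ_3(z) = (z + 2)(z + 1)z / [(3)·(2)·(1)]
       = (z^3 + 3z^2 + 2z) / (6)

ℓ_3(z) = (1/6)z^3 + (1/2)z^2 + (1/3)z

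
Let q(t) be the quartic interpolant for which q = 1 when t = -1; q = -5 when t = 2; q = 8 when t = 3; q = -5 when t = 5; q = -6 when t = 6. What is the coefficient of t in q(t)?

-83/12

L_0(t) = (t - 2)(t - 3)(t - 5)(t - 6) / [504] = (1/504)t^4 - (2/63)t^3 + (13/72)t^2 - (3/7)t + 5/14
L_1(t) = (t + 1)(t - 3)(t - 5)(t - 6) / [-36] = -(1/36)t^4 + (13/36)t^3 - (49/36)t^2 + (3/4)t + 5/2
L_2(t) = (t + 1)(t - 2)(t - 5)(t - 6) / [24] = (1/24)t^4 - (1/2)t^3 + (13/8)t^2 - (1/3)t - 5/2
L_3(t) = (t + 1)(t - 2)(t - 3)(t - 6) / [-36] = -(1/36)t^4 + (5/18)t^3 - (25/36)t^2 + 1
L_4(t) = (t + 1)(t - 2)(t - 3)(t - 5) / [84] = (1/84)t^4 - (3/28)t^3 + (1/4)t^2 + (1/84)t - 5/14
q(t) = 1·L_0 + (-5)·L_1 + 8·L_2 + (-5)·L_3 + (-6)·L_4
Only the coefficient of t is needed; take it from each L_i and combine:
1·(-3/7) + (-5)·(3/4) + 8·(-1/3) + (-5)·(0) + (-6)·(1/84) = -83/12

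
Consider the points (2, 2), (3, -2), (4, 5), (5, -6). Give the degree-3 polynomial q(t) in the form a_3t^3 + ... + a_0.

q(t) = -(29/6)t^3 + 49t^2 - (943/6)t + 159

L_0(t) = (t - 3)(t - 4)(t - 5) / [-6] = -(1/6)t^3 + 2t^2 - (47/6)t + 10
L_1(t) = (t - 2)(t - 4)(t - 5) / [2] = (1/2)t^3 - (11/2)t^2 + 19t - 20
L_2(t) = (t - 2)(t - 3)(t - 5) / [-2] = -(1/2)t^3 + 5t^2 - (31/2)t + 15
L_3(t) = (t - 2)(t - 3)(t - 4) / [6] = (1/6)t^3 - (3/2)t^2 + (13/3)t - 4
q(t) = 2·L_0 + (-2)·L_1 + 5·L_2 + (-6)·L_3
  2·L_0(t) = -(1/3)t^3 + 4t^2 - (47/3)t + 20
  (-2)·L_1(t) = -t^3 + 11t^2 - 38t + 40
  5·L_2(t) = -(5/2)t^3 + 25t^2 - (155/2)t + 75
  (-6)·L_3(t) = -t^3 + 9t^2 - 26t + 24
Adding term by term: -(29/6)t^3 + 49t^2 - (943/6)t + 159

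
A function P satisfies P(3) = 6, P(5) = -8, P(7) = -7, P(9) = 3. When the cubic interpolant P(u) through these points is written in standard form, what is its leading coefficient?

L_0(u) = (u - 5)(u - 7)(u - 9) / [-48] = -(1/48)u^3 + (7/16)u^2 - (143/48)u + 105/16
L_1(u) = (u - 3)(u - 7)(u - 9) / [16] = (1/16)u^3 - (19/16)u^2 + (111/16)u - 189/16
L_2(u) = (u - 3)(u - 5)(u - 9) / [-16] = -(1/16)u^3 + (17/16)u^2 - (87/16)u + 135/16
L_3(u) = (u - 3)(u - 5)(u - 7) / [48] = (1/48)u^3 - (5/16)u^2 + (71/48)u - 35/16
P(u) = 6·L_0 + (-8)·L_1 + (-7)·L_2 + 3·L_3
Only the coefficient of u^3 is needed; take it from each L_i and combine:
6·(-1/48) + (-8)·(1/16) + (-7)·(-1/16) + 3·(1/48) = -1/8

-1/8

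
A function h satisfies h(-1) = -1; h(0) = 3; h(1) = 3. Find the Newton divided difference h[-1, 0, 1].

h[-1,0] = (3 - (-1)) / (0 - (-1)) = 4
h[0,1] = (3 - 3) / (1 - 0) = 0
h[-1,0,1] = (0 - 4) / (1 - (-1)) = -2

-2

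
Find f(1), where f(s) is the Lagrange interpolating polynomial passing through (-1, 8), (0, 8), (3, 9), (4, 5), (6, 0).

209/21

Evaluate each Lagrange basis at s = 1:
L_0(1) = (1)·(-2)·(-3)·(-5)/[(-1)·(-4)·(-5)·(-7)] = -3/14
L_1(1) = (2)·(-2)·(-3)·(-5)/[(1)·(-3)·(-4)·(-6)] = 5/6
L_2(1) = (2)·(1)·(-3)·(-5)/[(4)·(3)·(-1)·(-3)] = 5/6
L_3(1) = (2)·(1)·(-2)·(-5)/[(5)·(4)·(1)·(-2)] = -1/2
L_4(1) = (2)·(1)·(-2)·(-3)/[(7)·(6)·(3)·(2)] = 1/21
Sum: 8·(-3/14) + 8·(5/6) + 9·(5/6) + 5·(-1/2) + 0 = 209/21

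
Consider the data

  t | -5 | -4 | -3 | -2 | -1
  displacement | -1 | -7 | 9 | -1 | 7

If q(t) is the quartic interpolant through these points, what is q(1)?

713

L_0(1) = (5)·(4)·(3)·(2)/[(-1)·(-2)·(-3)·(-4)] = 5
L_1(1) = (6)·(4)·(3)·(2)/[(1)·(-1)·(-2)·(-3)] = -24
L_2(1) = (6)·(5)·(3)·(2)/[(2)·(1)·(-1)·(-2)] = 45
L_3(1) = (6)·(5)·(4)·(2)/[(3)·(2)·(1)·(-1)] = -40
L_4(1) = (6)·(5)·(4)·(3)/[(4)·(3)·(2)·(1)] = 15
Sum: (-1)·(5) + (-7)·(-24) + 9·(45) + (-1)·(-40) + 7·(15) = 713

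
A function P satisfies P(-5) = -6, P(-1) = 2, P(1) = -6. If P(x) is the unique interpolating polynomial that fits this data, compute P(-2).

Using Newton's divided-difference form:
P[-5,-1] = (2 - (-6)) / (-1 - (-5)) = 2
P[-1,1] = (-6 - 2) / (1 - (-1)) = -4
P[-5,-1,1] = (-4 - 2) / (1 - (-5)) = -1
P(-2) = -6 + 2·(3) + (-1)·(3)·(-1) = 3

3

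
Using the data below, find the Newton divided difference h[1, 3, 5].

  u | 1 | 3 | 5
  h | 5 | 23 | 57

h[1,3] = (23 - 5) / (3 - 1) = 9
h[3,5] = (57 - 23) / (5 - 3) = 17
h[1,3,5] = (17 - 9) / (5 - 1) = 2

2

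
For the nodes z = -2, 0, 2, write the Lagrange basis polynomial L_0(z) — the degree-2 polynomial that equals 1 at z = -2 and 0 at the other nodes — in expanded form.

L_0(z) = (1/8)z^2 - (1/4)z

L_0(z) = z(z - 2) / [(-2)·(-4)]
       = (z^2 - 2z) / (8)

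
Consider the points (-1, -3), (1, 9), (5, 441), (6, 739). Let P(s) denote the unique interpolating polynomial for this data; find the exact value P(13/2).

7431/8

Evaluate each Lagrange basis at s = 13/2:
L_0(13/2) = (11/2)·(3/2)·(1/2)/[(-2)·(-6)·(-7)] = -11/224
L_1(13/2) = (15/2)·(3/2)·(1/2)/[(2)·(-4)·(-5)] = 9/64
L_2(13/2) = (15/2)·(11/2)·(1/2)/[(6)·(4)·(-1)] = -55/64
L_3(13/2) = (15/2)·(11/2)·(3/2)/[(7)·(5)·(1)] = 99/56
Sum: (-3)·(-11/224) + 9·(9/64) + 441·(-55/64) + 739·(99/56) = 7431/8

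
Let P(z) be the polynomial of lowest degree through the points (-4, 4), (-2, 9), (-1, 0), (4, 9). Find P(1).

-159/8

Using Newton's divided-difference form:
P[-4,-2] = (9 - 4) / (-2 - (-4)) = 5/2
P[-2,-1] = (0 - 9) / (-1 - (-2)) = -9
P[-1,4] = (9 - 0) / (4 - (-1)) = 9/5
P[-4,-2,-1] = (-9 - 5/2) / (-1 - (-4)) = -23/6
P[-2,-1,4] = (9/5 - (-9)) / (4 - (-2)) = 9/5
P[-4,-2,-1,4] = (9/5 - (-23/6)) / (4 - (-4)) = 169/240
P(1) = 4 + (5/2)·(5) + (-23/6)·(5)·(3) + (169/240)·(5)·(3)·(2) = -159/8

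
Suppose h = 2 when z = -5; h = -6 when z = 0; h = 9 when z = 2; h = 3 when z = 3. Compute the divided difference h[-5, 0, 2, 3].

-29/40

h[-5,0] = (-6 - 2) / (0 - (-5)) = -8/5
h[0,2] = (9 - (-6)) / (2 - 0) = 15/2
h[2,3] = (3 - 9) / (3 - 2) = -6
h[-5,0,2] = (15/2 - (-8/5)) / (2 - (-5)) = 13/10
h[0,2,3] = (-6 - 15/2) / (3 - 0) = -9/2
h[-5,0,2,3] = (-9/2 - 13/10) / (3 - (-5)) = -29/40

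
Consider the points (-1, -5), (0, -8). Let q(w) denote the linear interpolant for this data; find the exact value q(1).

-11

Evaluate each Lagrange basis at w = 1:
L_0(1) = (1)/[(-1)] = -1
L_1(1) = (2)/[(1)] = 2
Sum: (-5)·(-1) + (-8)·(2) = -11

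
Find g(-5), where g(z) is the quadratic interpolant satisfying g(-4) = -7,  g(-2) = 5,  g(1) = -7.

-19

Using Newton's divided-difference form:
g[-4,-2] = (5 - (-7)) / (-2 - (-4)) = 6
g[-2,1] = (-7 - 5) / (1 - (-2)) = -4
g[-4,-2,1] = (-4 - 6) / (1 - (-4)) = -2
g(-5) = -7 + 6·(-1) + (-2)·(-1)·(-3) = -19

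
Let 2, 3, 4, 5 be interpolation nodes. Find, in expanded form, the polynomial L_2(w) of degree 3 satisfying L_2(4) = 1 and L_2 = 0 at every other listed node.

L_2(w) = (w - 2)(w - 3)(w - 5) / [(2)·(1)·(-1)]
       = (w^3 - 10w^2 + 31w - 30) / (-2)

L_2(w) = -(1/2)w^3 + 5w^2 - (31/2)w + 15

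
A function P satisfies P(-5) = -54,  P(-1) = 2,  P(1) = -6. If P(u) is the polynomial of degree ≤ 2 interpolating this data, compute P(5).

-94

Evaluate each Lagrange basis at u = 5:
L_0(5) = (6)·(4)/[(-4)·(-6)] = 1
L_1(5) = (10)·(4)/[(4)·(-2)] = -5
L_2(5) = (10)·(6)/[(6)·(2)] = 5
Sum: (-54)·(1) + 2·(-5) + (-6)·(5) = -94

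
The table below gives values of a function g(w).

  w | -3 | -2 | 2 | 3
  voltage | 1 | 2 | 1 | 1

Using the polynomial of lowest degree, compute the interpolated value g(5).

Evaluate each Lagrange basis at w = 5:
L_0(5) = (7)·(3)·(2)/[(-1)·(-5)·(-6)] = -7/5
L_1(5) = (8)·(3)·(2)/[(1)·(-4)·(-5)] = 12/5
L_2(5) = (8)·(7)·(2)/[(5)·(4)·(-1)] = -28/5
L_3(5) = (8)·(7)·(3)/[(6)·(5)·(1)] = 28/5
Sum: 1·(-7/5) + 2·(12/5) + 1·(-28/5) + 1·(28/5) = 17/5

17/5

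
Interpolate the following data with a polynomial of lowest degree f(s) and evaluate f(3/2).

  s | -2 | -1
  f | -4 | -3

L_0(3/2) = (5/2)/[(-1)] = -5/2
L_1(3/2) = (7/2)/[(1)] = 7/2
Sum: (-4)·(-5/2) + (-3)·(7/2) = -1/2

-1/2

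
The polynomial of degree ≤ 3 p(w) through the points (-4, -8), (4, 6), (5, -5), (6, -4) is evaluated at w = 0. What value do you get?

Evaluate each Lagrange basis at w = 0:
L_0(0) = (-4)·(-5)·(-6)/[(-8)·(-9)·(-10)] = 1/6
L_1(0) = (4)·(-5)·(-6)/[(8)·(-1)·(-2)] = 15/2
L_2(0) = (4)·(-4)·(-6)/[(9)·(1)·(-1)] = -32/3
L_3(0) = (4)·(-4)·(-5)/[(10)·(2)·(1)] = 4
Sum: (-8)·(1/6) + 6·(15/2) + (-5)·(-32/3) + (-4)·(4) = 81

81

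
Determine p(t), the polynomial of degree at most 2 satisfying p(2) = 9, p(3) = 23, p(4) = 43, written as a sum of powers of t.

p(t) = 3t^2 - t - 1

Newton's divided differences:
p[2,3] = (23 - 9) / (3 - 2) = 14
p[3,4] = (43 - 23) / (4 - 3) = 20
p[2,3,4] = (20 - 14) / (4 - 2) = 3
p(t) = 9 + 14·(t - 2) + 3·(t - 2)(t - 3)
Expanding: p(t) = 3t^2 - t - 1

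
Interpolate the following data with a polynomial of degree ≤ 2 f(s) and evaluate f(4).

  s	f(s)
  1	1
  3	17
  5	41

28

Using Newton's divided-difference form:
f[1,3] = (17 - 1) / (3 - 1) = 8
f[3,5] = (41 - 17) / (5 - 3) = 12
f[1,3,5] = (12 - 8) / (5 - 1) = 1
f(4) = 1 + 8·(3) + 1·(3)·(1) = 28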